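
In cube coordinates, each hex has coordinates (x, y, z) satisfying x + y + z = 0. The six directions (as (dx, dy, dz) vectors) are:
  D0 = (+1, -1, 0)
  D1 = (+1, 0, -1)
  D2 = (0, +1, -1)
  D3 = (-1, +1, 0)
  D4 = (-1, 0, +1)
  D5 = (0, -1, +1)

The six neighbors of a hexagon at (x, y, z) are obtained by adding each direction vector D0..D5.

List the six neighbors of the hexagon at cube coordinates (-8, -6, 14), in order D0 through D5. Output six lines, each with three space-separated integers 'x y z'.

Center: (-8, -6, 14). Add each direction:
  D0: (-8, -6, 14) + (1, -1, 0) = (-7, -7, 14)
  D1: (-8, -6, 14) + (1, 0, -1) = (-7, -6, 13)
  D2: (-8, -6, 14) + (0, 1, -1) = (-8, -5, 13)
  D3: (-8, -6, 14) + (-1, 1, 0) = (-9, -5, 14)
  D4: (-8, -6, 14) + (-1, 0, 1) = (-9, -6, 15)
  D5: (-8, -6, 14) + (0, -1, 1) = (-8, -7, 15)

Answer: -7 -7 14
-7 -6 13
-8 -5 13
-9 -5 14
-9 -6 15
-8 -7 15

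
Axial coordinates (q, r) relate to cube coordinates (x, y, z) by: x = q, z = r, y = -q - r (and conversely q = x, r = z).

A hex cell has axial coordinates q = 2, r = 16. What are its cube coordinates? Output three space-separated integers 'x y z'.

x = q = 2
z = r = 16
y = -x - z = -(2) - (16) = -18

Answer: 2 -18 16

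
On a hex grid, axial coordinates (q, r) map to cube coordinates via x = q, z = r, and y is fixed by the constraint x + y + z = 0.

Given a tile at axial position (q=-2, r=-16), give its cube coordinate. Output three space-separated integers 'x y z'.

x = q = -2
z = r = -16
y = -x - z = -(-2) - (-16) = 18

Answer: -2 18 -16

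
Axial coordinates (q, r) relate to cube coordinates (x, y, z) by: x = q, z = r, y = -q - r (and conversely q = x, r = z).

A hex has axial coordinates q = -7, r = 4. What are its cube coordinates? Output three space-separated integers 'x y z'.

Answer: -7 3 4

Derivation:
x = q = -7
z = r = 4
y = -x - z = -(-7) - (4) = 3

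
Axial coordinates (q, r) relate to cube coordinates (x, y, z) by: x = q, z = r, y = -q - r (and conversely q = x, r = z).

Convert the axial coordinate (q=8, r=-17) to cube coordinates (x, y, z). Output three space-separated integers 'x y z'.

Answer: 8 9 -17

Derivation:
x = q = 8
z = r = -17
y = -x - z = -(8) - (-17) = 9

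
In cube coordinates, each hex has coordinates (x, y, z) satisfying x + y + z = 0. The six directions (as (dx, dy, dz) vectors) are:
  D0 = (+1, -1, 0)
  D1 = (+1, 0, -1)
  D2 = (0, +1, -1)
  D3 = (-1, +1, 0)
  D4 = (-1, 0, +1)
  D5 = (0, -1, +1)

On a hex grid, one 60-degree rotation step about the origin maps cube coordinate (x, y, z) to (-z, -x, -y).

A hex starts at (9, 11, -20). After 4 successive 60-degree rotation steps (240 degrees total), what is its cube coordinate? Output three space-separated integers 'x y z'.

Answer: -20 9 11

Derivation:
Start: (9, 11, -20)
Step 1: (9, 11, -20) -> (-(-20), -(9), -(11)) = (20, -9, -11)
Step 2: (20, -9, -11) -> (-(-11), -(20), -(-9)) = (11, -20, 9)
Step 3: (11, -20, 9) -> (-(9), -(11), -(-20)) = (-9, -11, 20)
Step 4: (-9, -11, 20) -> (-(20), -(-9), -(-11)) = (-20, 9, 11)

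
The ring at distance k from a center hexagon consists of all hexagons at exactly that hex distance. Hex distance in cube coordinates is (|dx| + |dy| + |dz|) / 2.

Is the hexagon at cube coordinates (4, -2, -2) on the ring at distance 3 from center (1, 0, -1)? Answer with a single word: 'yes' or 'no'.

Answer: yes

Derivation:
|px - cx| = |4 - 1| = 3
|py - cy| = |-2 - 0| = 2
|pz - cz| = |-2 - (-1)| = 1
distance = (3+2+1)/2 = 6/2 = 3
radius = 3; distance == radius -> yes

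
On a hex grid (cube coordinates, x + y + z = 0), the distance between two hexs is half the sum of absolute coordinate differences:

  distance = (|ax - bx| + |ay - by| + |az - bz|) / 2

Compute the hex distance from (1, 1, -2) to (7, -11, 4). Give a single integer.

Answer: 12

Derivation:
|ax - bx| = |1 - 7| = 6
|ay - by| = |1 - (-11)| = 12
|az - bz| = |-2 - 4| = 6
distance = (6 + 12 + 6) / 2 = 24 / 2 = 12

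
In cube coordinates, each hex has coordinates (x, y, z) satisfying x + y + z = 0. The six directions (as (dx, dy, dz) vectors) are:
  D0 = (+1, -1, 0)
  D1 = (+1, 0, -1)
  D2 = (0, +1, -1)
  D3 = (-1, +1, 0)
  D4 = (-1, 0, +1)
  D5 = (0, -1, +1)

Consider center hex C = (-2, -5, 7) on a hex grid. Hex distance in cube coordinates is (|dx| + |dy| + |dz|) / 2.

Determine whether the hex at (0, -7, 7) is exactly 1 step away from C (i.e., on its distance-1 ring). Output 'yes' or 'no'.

|px - cx| = |0 - (-2)| = 2
|py - cy| = |-7 - (-5)| = 2
|pz - cz| = |7 - 7| = 0
distance = (2+2+0)/2 = 4/2 = 2
radius = 1; distance != radius -> no

Answer: no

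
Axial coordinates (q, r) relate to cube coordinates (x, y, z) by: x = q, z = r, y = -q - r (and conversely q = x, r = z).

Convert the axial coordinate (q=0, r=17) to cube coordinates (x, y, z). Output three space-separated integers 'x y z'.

Answer: 0 -17 17

Derivation:
x = q = 0
z = r = 17
y = -x - z = -(0) - (17) = -17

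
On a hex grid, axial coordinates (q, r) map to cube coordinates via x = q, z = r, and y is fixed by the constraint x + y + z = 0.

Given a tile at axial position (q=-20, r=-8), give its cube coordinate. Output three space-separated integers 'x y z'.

x = q = -20
z = r = -8
y = -x - z = -(-20) - (-8) = 28

Answer: -20 28 -8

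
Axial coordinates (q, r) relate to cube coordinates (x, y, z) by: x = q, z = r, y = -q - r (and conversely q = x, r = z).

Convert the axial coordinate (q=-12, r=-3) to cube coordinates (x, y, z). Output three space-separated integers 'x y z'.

x = q = -12
z = r = -3
y = -x - z = -(-12) - (-3) = 15

Answer: -12 15 -3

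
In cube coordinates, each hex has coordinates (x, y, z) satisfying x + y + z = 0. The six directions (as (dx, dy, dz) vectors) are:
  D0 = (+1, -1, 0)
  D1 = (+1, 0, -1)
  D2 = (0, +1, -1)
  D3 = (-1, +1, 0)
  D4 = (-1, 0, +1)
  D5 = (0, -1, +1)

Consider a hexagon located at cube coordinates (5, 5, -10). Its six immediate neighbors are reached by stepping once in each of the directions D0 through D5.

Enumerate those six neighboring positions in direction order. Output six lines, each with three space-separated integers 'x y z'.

Center: (5, 5, -10). Add each direction:
  D0: (5, 5, -10) + (1, -1, 0) = (6, 4, -10)
  D1: (5, 5, -10) + (1, 0, -1) = (6, 5, -11)
  D2: (5, 5, -10) + (0, 1, -1) = (5, 6, -11)
  D3: (5, 5, -10) + (-1, 1, 0) = (4, 6, -10)
  D4: (5, 5, -10) + (-1, 0, 1) = (4, 5, -9)
  D5: (5, 5, -10) + (0, -1, 1) = (5, 4, -9)

Answer: 6 4 -10
6 5 -11
5 6 -11
4 6 -10
4 5 -9
5 4 -9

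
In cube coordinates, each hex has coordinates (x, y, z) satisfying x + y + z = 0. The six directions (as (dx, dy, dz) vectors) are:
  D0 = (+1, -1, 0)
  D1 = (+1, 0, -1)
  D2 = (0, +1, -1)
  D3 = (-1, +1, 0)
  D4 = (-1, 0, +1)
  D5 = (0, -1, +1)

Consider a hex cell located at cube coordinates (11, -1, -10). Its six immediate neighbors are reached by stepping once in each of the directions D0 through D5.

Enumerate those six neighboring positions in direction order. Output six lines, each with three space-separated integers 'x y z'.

Center: (11, -1, -10). Add each direction:
  D0: (11, -1, -10) + (1, -1, 0) = (12, -2, -10)
  D1: (11, -1, -10) + (1, 0, -1) = (12, -1, -11)
  D2: (11, -1, -10) + (0, 1, -1) = (11, 0, -11)
  D3: (11, -1, -10) + (-1, 1, 0) = (10, 0, -10)
  D4: (11, -1, -10) + (-1, 0, 1) = (10, -1, -9)
  D5: (11, -1, -10) + (0, -1, 1) = (11, -2, -9)

Answer: 12 -2 -10
12 -1 -11
11 0 -11
10 0 -10
10 -1 -9
11 -2 -9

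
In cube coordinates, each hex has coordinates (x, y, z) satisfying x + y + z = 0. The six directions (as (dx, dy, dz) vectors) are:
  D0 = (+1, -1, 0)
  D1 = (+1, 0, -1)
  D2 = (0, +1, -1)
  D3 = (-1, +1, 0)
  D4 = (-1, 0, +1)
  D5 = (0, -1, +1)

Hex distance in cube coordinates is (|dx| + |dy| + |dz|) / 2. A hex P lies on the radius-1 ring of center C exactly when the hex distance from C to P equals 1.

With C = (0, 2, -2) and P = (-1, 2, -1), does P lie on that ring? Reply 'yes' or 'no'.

|px - cx| = |-1 - 0| = 1
|py - cy| = |2 - 2| = 0
|pz - cz| = |-1 - (-2)| = 1
distance = (1+0+1)/2 = 2/2 = 1
radius = 1; distance == radius -> yes

Answer: yes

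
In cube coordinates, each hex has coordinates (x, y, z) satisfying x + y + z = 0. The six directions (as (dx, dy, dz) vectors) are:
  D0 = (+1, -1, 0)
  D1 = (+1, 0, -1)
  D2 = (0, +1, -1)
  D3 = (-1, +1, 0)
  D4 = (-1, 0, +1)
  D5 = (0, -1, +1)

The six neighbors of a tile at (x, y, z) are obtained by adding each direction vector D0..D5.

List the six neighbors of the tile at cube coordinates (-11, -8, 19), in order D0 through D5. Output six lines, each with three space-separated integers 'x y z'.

Answer: -10 -9 19
-10 -8 18
-11 -7 18
-12 -7 19
-12 -8 20
-11 -9 20

Derivation:
Center: (-11, -8, 19). Add each direction:
  D0: (-11, -8, 19) + (1, -1, 0) = (-10, -9, 19)
  D1: (-11, -8, 19) + (1, 0, -1) = (-10, -8, 18)
  D2: (-11, -8, 19) + (0, 1, -1) = (-11, -7, 18)
  D3: (-11, -8, 19) + (-1, 1, 0) = (-12, -7, 19)
  D4: (-11, -8, 19) + (-1, 0, 1) = (-12, -8, 20)
  D5: (-11, -8, 19) + (0, -1, 1) = (-11, -9, 20)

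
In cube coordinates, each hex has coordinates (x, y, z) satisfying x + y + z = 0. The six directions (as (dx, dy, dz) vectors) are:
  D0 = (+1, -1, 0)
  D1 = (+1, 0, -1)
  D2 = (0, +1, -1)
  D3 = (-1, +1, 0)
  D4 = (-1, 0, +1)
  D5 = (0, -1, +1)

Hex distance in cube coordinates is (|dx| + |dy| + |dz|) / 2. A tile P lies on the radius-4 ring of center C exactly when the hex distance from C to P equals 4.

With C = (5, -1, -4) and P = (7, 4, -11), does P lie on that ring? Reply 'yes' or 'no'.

|px - cx| = |7 - 5| = 2
|py - cy| = |4 - (-1)| = 5
|pz - cz| = |-11 - (-4)| = 7
distance = (2+5+7)/2 = 14/2 = 7
radius = 4; distance != radius -> no

Answer: no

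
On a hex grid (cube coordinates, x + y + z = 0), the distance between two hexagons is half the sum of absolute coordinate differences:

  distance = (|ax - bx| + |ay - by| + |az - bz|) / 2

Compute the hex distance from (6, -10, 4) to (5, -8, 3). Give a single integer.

|ax - bx| = |6 - 5| = 1
|ay - by| = |-10 - (-8)| = 2
|az - bz| = |4 - 3| = 1
distance = (1 + 2 + 1) / 2 = 4 / 2 = 2

Answer: 2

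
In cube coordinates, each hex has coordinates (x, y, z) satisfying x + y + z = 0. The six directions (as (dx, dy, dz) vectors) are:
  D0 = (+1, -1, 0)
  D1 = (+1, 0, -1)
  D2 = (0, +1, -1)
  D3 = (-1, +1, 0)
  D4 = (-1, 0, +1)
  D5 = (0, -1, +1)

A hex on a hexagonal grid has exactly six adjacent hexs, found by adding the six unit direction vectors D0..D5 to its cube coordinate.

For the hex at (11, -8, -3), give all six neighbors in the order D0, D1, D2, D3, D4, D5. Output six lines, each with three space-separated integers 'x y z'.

Answer: 12 -9 -3
12 -8 -4
11 -7 -4
10 -7 -3
10 -8 -2
11 -9 -2

Derivation:
Center: (11, -8, -3). Add each direction:
  D0: (11, -8, -3) + (1, -1, 0) = (12, -9, -3)
  D1: (11, -8, -3) + (1, 0, -1) = (12, -8, -4)
  D2: (11, -8, -3) + (0, 1, -1) = (11, -7, -4)
  D3: (11, -8, -3) + (-1, 1, 0) = (10, -7, -3)
  D4: (11, -8, -3) + (-1, 0, 1) = (10, -8, -2)
  D5: (11, -8, -3) + (0, -1, 1) = (11, -9, -2)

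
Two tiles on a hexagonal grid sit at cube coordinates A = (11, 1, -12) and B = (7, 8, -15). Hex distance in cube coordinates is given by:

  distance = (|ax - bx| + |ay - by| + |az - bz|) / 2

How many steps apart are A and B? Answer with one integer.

Answer: 7

Derivation:
|ax - bx| = |11 - 7| = 4
|ay - by| = |1 - 8| = 7
|az - bz| = |-12 - (-15)| = 3
distance = (4 + 7 + 3) / 2 = 14 / 2 = 7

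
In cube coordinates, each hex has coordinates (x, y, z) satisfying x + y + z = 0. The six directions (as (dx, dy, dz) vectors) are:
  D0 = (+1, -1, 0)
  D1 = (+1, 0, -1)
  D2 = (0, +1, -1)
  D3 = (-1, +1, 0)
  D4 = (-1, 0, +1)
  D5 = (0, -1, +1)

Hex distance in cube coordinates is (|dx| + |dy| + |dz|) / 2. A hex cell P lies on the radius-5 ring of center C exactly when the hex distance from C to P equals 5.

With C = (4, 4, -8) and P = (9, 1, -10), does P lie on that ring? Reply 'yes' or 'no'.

Answer: yes

Derivation:
|px - cx| = |9 - 4| = 5
|py - cy| = |1 - 4| = 3
|pz - cz| = |-10 - (-8)| = 2
distance = (5+3+2)/2 = 10/2 = 5
radius = 5; distance == radius -> yes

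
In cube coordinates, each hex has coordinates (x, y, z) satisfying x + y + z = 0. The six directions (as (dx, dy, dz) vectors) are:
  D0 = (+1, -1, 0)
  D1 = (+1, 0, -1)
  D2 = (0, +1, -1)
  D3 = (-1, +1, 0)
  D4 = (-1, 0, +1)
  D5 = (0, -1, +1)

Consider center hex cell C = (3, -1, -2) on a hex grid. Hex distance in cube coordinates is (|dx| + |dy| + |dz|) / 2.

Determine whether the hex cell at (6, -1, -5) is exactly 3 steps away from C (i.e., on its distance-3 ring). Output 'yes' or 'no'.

Answer: yes

Derivation:
|px - cx| = |6 - 3| = 3
|py - cy| = |-1 - (-1)| = 0
|pz - cz| = |-5 - (-2)| = 3
distance = (3+0+3)/2 = 6/2 = 3
radius = 3; distance == radius -> yes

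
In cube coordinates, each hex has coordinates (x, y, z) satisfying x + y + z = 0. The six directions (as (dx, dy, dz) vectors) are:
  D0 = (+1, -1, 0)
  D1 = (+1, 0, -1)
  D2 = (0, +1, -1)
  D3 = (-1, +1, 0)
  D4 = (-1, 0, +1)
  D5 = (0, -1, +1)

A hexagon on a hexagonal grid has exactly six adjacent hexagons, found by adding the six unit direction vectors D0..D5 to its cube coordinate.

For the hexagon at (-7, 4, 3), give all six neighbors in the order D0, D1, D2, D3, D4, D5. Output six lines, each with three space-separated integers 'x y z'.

Center: (-7, 4, 3). Add each direction:
  D0: (-7, 4, 3) + (1, -1, 0) = (-6, 3, 3)
  D1: (-7, 4, 3) + (1, 0, -1) = (-6, 4, 2)
  D2: (-7, 4, 3) + (0, 1, -1) = (-7, 5, 2)
  D3: (-7, 4, 3) + (-1, 1, 0) = (-8, 5, 3)
  D4: (-7, 4, 3) + (-1, 0, 1) = (-8, 4, 4)
  D5: (-7, 4, 3) + (0, -1, 1) = (-7, 3, 4)

Answer: -6 3 3
-6 4 2
-7 5 2
-8 5 3
-8 4 4
-7 3 4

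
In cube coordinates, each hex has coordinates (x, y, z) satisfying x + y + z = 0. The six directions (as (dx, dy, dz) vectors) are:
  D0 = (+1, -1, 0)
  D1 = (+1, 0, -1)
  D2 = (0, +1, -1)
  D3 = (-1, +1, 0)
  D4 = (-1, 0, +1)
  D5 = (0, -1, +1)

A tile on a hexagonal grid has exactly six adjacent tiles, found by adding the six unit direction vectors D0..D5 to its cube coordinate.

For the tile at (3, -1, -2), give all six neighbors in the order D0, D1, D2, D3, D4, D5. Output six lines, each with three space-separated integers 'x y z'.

Answer: 4 -2 -2
4 -1 -3
3 0 -3
2 0 -2
2 -1 -1
3 -2 -1

Derivation:
Center: (3, -1, -2). Add each direction:
  D0: (3, -1, -2) + (1, -1, 0) = (4, -2, -2)
  D1: (3, -1, -2) + (1, 0, -1) = (4, -1, -3)
  D2: (3, -1, -2) + (0, 1, -1) = (3, 0, -3)
  D3: (3, -1, -2) + (-1, 1, 0) = (2, 0, -2)
  D4: (3, -1, -2) + (-1, 0, 1) = (2, -1, -1)
  D5: (3, -1, -2) + (0, -1, 1) = (3, -2, -1)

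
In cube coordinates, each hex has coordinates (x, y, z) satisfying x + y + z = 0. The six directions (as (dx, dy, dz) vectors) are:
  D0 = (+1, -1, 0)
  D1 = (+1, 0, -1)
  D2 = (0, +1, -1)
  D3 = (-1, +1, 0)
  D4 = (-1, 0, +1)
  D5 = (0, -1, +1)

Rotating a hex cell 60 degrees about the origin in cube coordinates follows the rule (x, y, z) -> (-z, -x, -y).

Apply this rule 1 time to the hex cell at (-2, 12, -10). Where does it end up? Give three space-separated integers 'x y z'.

Start: (-2, 12, -10)
Step 1: (-2, 12, -10) -> (-(-10), -(-2), -(12)) = (10, 2, -12)

Answer: 10 2 -12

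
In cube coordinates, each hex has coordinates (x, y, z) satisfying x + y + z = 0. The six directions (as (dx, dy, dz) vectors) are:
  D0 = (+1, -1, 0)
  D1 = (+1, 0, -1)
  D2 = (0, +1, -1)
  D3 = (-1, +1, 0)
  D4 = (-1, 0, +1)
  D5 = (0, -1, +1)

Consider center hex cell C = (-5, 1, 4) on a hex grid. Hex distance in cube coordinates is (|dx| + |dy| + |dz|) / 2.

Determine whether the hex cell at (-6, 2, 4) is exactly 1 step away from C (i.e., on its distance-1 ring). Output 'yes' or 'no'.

Answer: yes

Derivation:
|px - cx| = |-6 - (-5)| = 1
|py - cy| = |2 - 1| = 1
|pz - cz| = |4 - 4| = 0
distance = (1+1+0)/2 = 2/2 = 1
radius = 1; distance == radius -> yes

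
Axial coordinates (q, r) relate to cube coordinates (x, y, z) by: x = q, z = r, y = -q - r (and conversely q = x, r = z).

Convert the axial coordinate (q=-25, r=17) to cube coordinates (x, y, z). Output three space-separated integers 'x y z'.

Answer: -25 8 17

Derivation:
x = q = -25
z = r = 17
y = -x - z = -(-25) - (17) = 8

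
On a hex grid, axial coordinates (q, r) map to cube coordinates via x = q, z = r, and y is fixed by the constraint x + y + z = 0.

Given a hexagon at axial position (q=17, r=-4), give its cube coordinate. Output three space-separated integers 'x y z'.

Answer: 17 -13 -4

Derivation:
x = q = 17
z = r = -4
y = -x - z = -(17) - (-4) = -13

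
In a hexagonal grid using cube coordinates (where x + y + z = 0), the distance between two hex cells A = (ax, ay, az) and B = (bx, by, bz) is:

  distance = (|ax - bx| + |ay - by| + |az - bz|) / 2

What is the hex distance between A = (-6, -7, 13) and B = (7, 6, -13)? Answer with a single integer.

Answer: 26

Derivation:
|ax - bx| = |-6 - 7| = 13
|ay - by| = |-7 - 6| = 13
|az - bz| = |13 - (-13)| = 26
distance = (13 + 13 + 26) / 2 = 52 / 2 = 26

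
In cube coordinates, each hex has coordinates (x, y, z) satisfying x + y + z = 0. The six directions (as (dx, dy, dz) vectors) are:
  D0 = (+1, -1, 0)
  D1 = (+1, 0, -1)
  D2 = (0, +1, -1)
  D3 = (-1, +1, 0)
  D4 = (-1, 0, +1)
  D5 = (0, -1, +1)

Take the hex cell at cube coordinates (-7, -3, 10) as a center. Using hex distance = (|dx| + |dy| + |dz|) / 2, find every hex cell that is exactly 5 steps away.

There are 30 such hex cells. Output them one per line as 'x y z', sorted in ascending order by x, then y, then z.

Answer: -12 -3 15
-12 -2 14
-12 -1 13
-12 0 12
-12 1 11
-12 2 10
-11 -4 15
-11 2 9
-10 -5 15
-10 2 8
-9 -6 15
-9 2 7
-8 -7 15
-8 2 6
-7 -8 15
-7 2 5
-6 -8 14
-6 1 5
-5 -8 13
-5 0 5
-4 -8 12
-4 -1 5
-3 -8 11
-3 -2 5
-2 -8 10
-2 -7 9
-2 -6 8
-2 -5 7
-2 -4 6
-2 -3 5

Derivation:
Walk ring at distance 5 from (-7, -3, 10):
Start at center + D4*5 = (-12, -3, 15)
  hex 0: (-12, -3, 15)
  hex 1: (-11, -4, 15)
  hex 2: (-10, -5, 15)
  hex 3: (-9, -6, 15)
  hex 4: (-8, -7, 15)
  hex 5: (-7, -8, 15)
  hex 6: (-6, -8, 14)
  hex 7: (-5, -8, 13)
  hex 8: (-4, -8, 12)
  hex 9: (-3, -8, 11)
  hex 10: (-2, -8, 10)
  hex 11: (-2, -7, 9)
  hex 12: (-2, -6, 8)
  hex 13: (-2, -5, 7)
  hex 14: (-2, -4, 6)
  hex 15: (-2, -3, 5)
  hex 16: (-3, -2, 5)
  hex 17: (-4, -1, 5)
  hex 18: (-5, 0, 5)
  hex 19: (-6, 1, 5)
  hex 20: (-7, 2, 5)
  hex 21: (-8, 2, 6)
  hex 22: (-9, 2, 7)
  hex 23: (-10, 2, 8)
  hex 24: (-11, 2, 9)
  hex 25: (-12, 2, 10)
  hex 26: (-12, 1, 11)
  hex 27: (-12, 0, 12)
  hex 28: (-12, -1, 13)
  hex 29: (-12, -2, 14)
Sorted: 30 hexes.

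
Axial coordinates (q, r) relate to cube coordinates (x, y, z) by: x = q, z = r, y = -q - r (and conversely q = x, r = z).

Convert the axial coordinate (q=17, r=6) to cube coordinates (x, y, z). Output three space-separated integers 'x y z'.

Answer: 17 -23 6

Derivation:
x = q = 17
z = r = 6
y = -x - z = -(17) - (6) = -23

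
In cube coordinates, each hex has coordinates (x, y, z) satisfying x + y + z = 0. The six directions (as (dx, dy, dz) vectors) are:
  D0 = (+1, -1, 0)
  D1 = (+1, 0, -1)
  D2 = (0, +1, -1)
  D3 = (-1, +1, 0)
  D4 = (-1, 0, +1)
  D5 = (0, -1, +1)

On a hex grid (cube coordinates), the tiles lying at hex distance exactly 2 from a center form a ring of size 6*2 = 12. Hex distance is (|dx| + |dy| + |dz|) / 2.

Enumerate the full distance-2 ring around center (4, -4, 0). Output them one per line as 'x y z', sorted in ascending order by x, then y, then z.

Answer: 2 -4 2
2 -3 1
2 -2 0
3 -5 2
3 -2 -1
4 -6 2
4 -2 -2
5 -6 1
5 -3 -2
6 -6 0
6 -5 -1
6 -4 -2

Derivation:
Walk ring at distance 2 from (4, -4, 0):
Start at center + D4*2 = (2, -4, 2)
  hex 0: (2, -4, 2)
  hex 1: (3, -5, 2)
  hex 2: (4, -6, 2)
  hex 3: (5, -6, 1)
  hex 4: (6, -6, 0)
  hex 5: (6, -5, -1)
  hex 6: (6, -4, -2)
  hex 7: (5, -3, -2)
  hex 8: (4, -2, -2)
  hex 9: (3, -2, -1)
  hex 10: (2, -2, 0)
  hex 11: (2, -3, 1)
Sorted: 12 hexes.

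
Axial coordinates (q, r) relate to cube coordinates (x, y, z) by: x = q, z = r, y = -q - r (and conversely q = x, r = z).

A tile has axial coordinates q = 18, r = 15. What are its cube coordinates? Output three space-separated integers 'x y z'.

Answer: 18 -33 15

Derivation:
x = q = 18
z = r = 15
y = -x - z = -(18) - (15) = -33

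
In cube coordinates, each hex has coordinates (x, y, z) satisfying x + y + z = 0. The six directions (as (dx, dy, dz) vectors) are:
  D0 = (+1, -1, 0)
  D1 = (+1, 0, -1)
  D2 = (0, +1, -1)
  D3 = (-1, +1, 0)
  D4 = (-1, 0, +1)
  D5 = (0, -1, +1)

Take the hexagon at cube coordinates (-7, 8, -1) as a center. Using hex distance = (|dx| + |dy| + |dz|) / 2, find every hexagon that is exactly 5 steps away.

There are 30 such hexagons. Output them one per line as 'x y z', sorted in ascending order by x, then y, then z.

Answer: -12 8 4
-12 9 3
-12 10 2
-12 11 1
-12 12 0
-12 13 -1
-11 7 4
-11 13 -2
-10 6 4
-10 13 -3
-9 5 4
-9 13 -4
-8 4 4
-8 13 -5
-7 3 4
-7 13 -6
-6 3 3
-6 12 -6
-5 3 2
-5 11 -6
-4 3 1
-4 10 -6
-3 3 0
-3 9 -6
-2 3 -1
-2 4 -2
-2 5 -3
-2 6 -4
-2 7 -5
-2 8 -6

Derivation:
Walk ring at distance 5 from (-7, 8, -1):
Start at center + D4*5 = (-12, 8, 4)
  hex 0: (-12, 8, 4)
  hex 1: (-11, 7, 4)
  hex 2: (-10, 6, 4)
  hex 3: (-9, 5, 4)
  hex 4: (-8, 4, 4)
  hex 5: (-7, 3, 4)
  hex 6: (-6, 3, 3)
  hex 7: (-5, 3, 2)
  hex 8: (-4, 3, 1)
  hex 9: (-3, 3, 0)
  hex 10: (-2, 3, -1)
  hex 11: (-2, 4, -2)
  hex 12: (-2, 5, -3)
  hex 13: (-2, 6, -4)
  hex 14: (-2, 7, -5)
  hex 15: (-2, 8, -6)
  hex 16: (-3, 9, -6)
  hex 17: (-4, 10, -6)
  hex 18: (-5, 11, -6)
  hex 19: (-6, 12, -6)
  hex 20: (-7, 13, -6)
  hex 21: (-8, 13, -5)
  hex 22: (-9, 13, -4)
  hex 23: (-10, 13, -3)
  hex 24: (-11, 13, -2)
  hex 25: (-12, 13, -1)
  hex 26: (-12, 12, 0)
  hex 27: (-12, 11, 1)
  hex 28: (-12, 10, 2)
  hex 29: (-12, 9, 3)
Sorted: 30 hexes.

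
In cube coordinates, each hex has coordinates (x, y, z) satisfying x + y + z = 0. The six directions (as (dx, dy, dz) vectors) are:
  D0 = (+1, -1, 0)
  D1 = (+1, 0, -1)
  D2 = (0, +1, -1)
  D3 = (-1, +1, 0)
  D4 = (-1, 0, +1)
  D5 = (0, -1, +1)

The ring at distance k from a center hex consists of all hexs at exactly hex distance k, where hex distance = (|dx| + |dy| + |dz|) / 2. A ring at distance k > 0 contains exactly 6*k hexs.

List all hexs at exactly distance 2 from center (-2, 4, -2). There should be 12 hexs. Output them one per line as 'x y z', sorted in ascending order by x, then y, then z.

Answer: -4 4 0
-4 5 -1
-4 6 -2
-3 3 0
-3 6 -3
-2 2 0
-2 6 -4
-1 2 -1
-1 5 -4
0 2 -2
0 3 -3
0 4 -4

Derivation:
Walk ring at distance 2 from (-2, 4, -2):
Start at center + D4*2 = (-4, 4, 0)
  hex 0: (-4, 4, 0)
  hex 1: (-3, 3, 0)
  hex 2: (-2, 2, 0)
  hex 3: (-1, 2, -1)
  hex 4: (0, 2, -2)
  hex 5: (0, 3, -3)
  hex 6: (0, 4, -4)
  hex 7: (-1, 5, -4)
  hex 8: (-2, 6, -4)
  hex 9: (-3, 6, -3)
  hex 10: (-4, 6, -2)
  hex 11: (-4, 5, -1)
Sorted: 12 hexes.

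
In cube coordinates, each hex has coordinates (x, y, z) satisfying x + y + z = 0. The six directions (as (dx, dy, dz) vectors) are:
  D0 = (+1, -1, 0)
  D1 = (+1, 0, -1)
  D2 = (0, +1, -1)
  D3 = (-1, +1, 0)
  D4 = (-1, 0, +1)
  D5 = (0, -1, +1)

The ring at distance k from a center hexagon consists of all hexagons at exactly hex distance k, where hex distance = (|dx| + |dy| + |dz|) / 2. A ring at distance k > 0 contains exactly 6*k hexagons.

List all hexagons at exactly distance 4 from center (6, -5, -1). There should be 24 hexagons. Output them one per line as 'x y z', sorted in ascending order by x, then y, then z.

Answer: 2 -5 3
2 -4 2
2 -3 1
2 -2 0
2 -1 -1
3 -6 3
3 -1 -2
4 -7 3
4 -1 -3
5 -8 3
5 -1 -4
6 -9 3
6 -1 -5
7 -9 2
7 -2 -5
8 -9 1
8 -3 -5
9 -9 0
9 -4 -5
10 -9 -1
10 -8 -2
10 -7 -3
10 -6 -4
10 -5 -5

Derivation:
Walk ring at distance 4 from (6, -5, -1):
Start at center + D4*4 = (2, -5, 3)
  hex 0: (2, -5, 3)
  hex 1: (3, -6, 3)
  hex 2: (4, -7, 3)
  hex 3: (5, -8, 3)
  hex 4: (6, -9, 3)
  hex 5: (7, -9, 2)
  hex 6: (8, -9, 1)
  hex 7: (9, -9, 0)
  hex 8: (10, -9, -1)
  hex 9: (10, -8, -2)
  hex 10: (10, -7, -3)
  hex 11: (10, -6, -4)
  hex 12: (10, -5, -5)
  hex 13: (9, -4, -5)
  hex 14: (8, -3, -5)
  hex 15: (7, -2, -5)
  hex 16: (6, -1, -5)
  hex 17: (5, -1, -4)
  hex 18: (4, -1, -3)
  hex 19: (3, -1, -2)
  hex 20: (2, -1, -1)
  hex 21: (2, -2, 0)
  hex 22: (2, -3, 1)
  hex 23: (2, -4, 2)
Sorted: 24 hexes.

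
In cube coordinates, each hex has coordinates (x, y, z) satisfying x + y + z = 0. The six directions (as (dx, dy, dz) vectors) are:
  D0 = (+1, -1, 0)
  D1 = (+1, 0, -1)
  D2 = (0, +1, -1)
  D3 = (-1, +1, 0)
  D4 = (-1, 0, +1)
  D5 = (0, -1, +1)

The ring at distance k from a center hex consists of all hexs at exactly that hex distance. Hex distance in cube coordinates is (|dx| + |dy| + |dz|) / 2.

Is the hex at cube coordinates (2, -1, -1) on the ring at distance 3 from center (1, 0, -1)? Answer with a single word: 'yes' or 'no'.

|px - cx| = |2 - 1| = 1
|py - cy| = |-1 - 0| = 1
|pz - cz| = |-1 - (-1)| = 0
distance = (1+1+0)/2 = 2/2 = 1
radius = 3; distance != radius -> no

Answer: no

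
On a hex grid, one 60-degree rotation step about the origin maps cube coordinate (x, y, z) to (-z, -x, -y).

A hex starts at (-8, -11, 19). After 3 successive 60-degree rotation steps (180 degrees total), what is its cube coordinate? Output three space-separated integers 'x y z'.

Start: (-8, -11, 19)
Step 1: (-8, -11, 19) -> (-(19), -(-8), -(-11)) = (-19, 8, 11)
Step 2: (-19, 8, 11) -> (-(11), -(-19), -(8)) = (-11, 19, -8)
Step 3: (-11, 19, -8) -> (-(-8), -(-11), -(19)) = (8, 11, -19)

Answer: 8 11 -19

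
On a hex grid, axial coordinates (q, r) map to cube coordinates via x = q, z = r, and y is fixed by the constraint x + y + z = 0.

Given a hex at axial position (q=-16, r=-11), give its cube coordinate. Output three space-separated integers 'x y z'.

x = q = -16
z = r = -11
y = -x - z = -(-16) - (-11) = 27

Answer: -16 27 -11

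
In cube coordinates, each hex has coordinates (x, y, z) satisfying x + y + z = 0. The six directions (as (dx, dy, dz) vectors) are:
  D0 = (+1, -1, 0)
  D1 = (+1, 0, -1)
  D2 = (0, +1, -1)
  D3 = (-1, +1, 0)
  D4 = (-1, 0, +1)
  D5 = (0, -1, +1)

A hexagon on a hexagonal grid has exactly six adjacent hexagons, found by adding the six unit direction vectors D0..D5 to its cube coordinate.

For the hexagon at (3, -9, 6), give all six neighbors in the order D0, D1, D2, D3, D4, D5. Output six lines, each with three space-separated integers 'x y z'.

Answer: 4 -10 6
4 -9 5
3 -8 5
2 -8 6
2 -9 7
3 -10 7

Derivation:
Center: (3, -9, 6). Add each direction:
  D0: (3, -9, 6) + (1, -1, 0) = (4, -10, 6)
  D1: (3, -9, 6) + (1, 0, -1) = (4, -9, 5)
  D2: (3, -9, 6) + (0, 1, -1) = (3, -8, 5)
  D3: (3, -9, 6) + (-1, 1, 0) = (2, -8, 6)
  D4: (3, -9, 6) + (-1, 0, 1) = (2, -9, 7)
  D5: (3, -9, 6) + (0, -1, 1) = (3, -10, 7)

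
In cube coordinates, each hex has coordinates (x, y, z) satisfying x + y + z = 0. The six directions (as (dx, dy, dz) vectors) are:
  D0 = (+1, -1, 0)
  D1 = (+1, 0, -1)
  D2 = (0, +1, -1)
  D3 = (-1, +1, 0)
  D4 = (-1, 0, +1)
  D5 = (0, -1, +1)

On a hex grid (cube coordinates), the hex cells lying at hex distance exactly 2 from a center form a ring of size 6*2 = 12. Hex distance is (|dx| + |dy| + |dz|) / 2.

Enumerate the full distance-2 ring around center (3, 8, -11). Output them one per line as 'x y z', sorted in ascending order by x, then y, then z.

Walk ring at distance 2 from (3, 8, -11):
Start at center + D4*2 = (1, 8, -9)
  hex 0: (1, 8, -9)
  hex 1: (2, 7, -9)
  hex 2: (3, 6, -9)
  hex 3: (4, 6, -10)
  hex 4: (5, 6, -11)
  hex 5: (5, 7, -12)
  hex 6: (5, 8, -13)
  hex 7: (4, 9, -13)
  hex 8: (3, 10, -13)
  hex 9: (2, 10, -12)
  hex 10: (1, 10, -11)
  hex 11: (1, 9, -10)
Sorted: 12 hexes.

Answer: 1 8 -9
1 9 -10
1 10 -11
2 7 -9
2 10 -12
3 6 -9
3 10 -13
4 6 -10
4 9 -13
5 6 -11
5 7 -12
5 8 -13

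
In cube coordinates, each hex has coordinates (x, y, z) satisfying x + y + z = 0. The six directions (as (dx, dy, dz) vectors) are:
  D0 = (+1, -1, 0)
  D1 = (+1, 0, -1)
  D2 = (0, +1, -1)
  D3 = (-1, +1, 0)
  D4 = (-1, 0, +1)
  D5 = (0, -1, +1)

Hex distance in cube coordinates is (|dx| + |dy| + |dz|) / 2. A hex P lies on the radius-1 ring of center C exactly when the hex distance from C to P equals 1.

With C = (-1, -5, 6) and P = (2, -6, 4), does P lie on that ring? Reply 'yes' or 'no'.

Answer: no

Derivation:
|px - cx| = |2 - (-1)| = 3
|py - cy| = |-6 - (-5)| = 1
|pz - cz| = |4 - 6| = 2
distance = (3+1+2)/2 = 6/2 = 3
radius = 1; distance != radius -> no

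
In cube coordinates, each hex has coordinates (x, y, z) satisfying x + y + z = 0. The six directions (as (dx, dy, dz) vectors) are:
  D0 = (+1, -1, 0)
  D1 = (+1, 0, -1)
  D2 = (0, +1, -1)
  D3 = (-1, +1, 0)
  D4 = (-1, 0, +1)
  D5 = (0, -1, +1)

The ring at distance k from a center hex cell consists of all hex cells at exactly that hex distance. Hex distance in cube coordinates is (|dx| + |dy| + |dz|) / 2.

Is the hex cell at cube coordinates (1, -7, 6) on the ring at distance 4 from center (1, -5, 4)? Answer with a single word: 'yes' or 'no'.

Answer: no

Derivation:
|px - cx| = |1 - 1| = 0
|py - cy| = |-7 - (-5)| = 2
|pz - cz| = |6 - 4| = 2
distance = (0+2+2)/2 = 4/2 = 2
radius = 4; distance != radius -> no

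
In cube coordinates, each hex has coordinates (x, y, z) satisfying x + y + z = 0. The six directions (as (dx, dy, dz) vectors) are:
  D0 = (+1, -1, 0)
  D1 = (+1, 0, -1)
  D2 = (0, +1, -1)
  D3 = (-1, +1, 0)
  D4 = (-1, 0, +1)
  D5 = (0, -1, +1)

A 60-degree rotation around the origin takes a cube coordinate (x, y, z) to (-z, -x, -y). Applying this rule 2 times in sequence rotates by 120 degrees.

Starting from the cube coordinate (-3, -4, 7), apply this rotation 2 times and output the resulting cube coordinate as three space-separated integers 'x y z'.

Start: (-3, -4, 7)
Step 1: (-3, -4, 7) -> (-(7), -(-3), -(-4)) = (-7, 3, 4)
Step 2: (-7, 3, 4) -> (-(4), -(-7), -(3)) = (-4, 7, -3)

Answer: -4 7 -3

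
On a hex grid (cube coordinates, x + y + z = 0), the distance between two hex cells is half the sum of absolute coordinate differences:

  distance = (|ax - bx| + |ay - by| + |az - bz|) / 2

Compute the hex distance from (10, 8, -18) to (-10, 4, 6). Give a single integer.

|ax - bx| = |10 - (-10)| = 20
|ay - by| = |8 - 4| = 4
|az - bz| = |-18 - 6| = 24
distance = (20 + 4 + 24) / 2 = 48 / 2 = 24

Answer: 24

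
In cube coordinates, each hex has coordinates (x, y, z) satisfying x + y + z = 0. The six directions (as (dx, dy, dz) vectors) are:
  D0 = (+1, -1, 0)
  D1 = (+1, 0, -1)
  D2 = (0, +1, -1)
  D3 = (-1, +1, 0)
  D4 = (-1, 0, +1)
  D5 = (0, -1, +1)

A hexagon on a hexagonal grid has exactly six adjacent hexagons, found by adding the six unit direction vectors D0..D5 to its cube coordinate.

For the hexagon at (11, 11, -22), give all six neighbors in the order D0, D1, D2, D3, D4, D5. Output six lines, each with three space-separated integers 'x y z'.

Answer: 12 10 -22
12 11 -23
11 12 -23
10 12 -22
10 11 -21
11 10 -21

Derivation:
Center: (11, 11, -22). Add each direction:
  D0: (11, 11, -22) + (1, -1, 0) = (12, 10, -22)
  D1: (11, 11, -22) + (1, 0, -1) = (12, 11, -23)
  D2: (11, 11, -22) + (0, 1, -1) = (11, 12, -23)
  D3: (11, 11, -22) + (-1, 1, 0) = (10, 12, -22)
  D4: (11, 11, -22) + (-1, 0, 1) = (10, 11, -21)
  D5: (11, 11, -22) + (0, -1, 1) = (11, 10, -21)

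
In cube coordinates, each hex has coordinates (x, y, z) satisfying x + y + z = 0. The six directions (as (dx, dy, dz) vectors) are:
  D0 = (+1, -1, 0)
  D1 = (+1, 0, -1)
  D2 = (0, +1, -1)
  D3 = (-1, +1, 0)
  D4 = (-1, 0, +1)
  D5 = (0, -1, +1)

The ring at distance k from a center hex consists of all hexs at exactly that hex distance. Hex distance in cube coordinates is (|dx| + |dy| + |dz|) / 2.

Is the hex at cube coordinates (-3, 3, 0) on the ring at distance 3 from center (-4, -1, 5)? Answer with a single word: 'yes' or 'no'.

Answer: no

Derivation:
|px - cx| = |-3 - (-4)| = 1
|py - cy| = |3 - (-1)| = 4
|pz - cz| = |0 - 5| = 5
distance = (1+4+5)/2 = 10/2 = 5
radius = 3; distance != radius -> no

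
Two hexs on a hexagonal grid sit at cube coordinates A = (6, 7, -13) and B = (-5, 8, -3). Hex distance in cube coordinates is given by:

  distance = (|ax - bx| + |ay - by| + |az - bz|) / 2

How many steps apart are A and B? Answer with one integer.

Answer: 11

Derivation:
|ax - bx| = |6 - (-5)| = 11
|ay - by| = |7 - 8| = 1
|az - bz| = |-13 - (-3)| = 10
distance = (11 + 1 + 10) / 2 = 22 / 2 = 11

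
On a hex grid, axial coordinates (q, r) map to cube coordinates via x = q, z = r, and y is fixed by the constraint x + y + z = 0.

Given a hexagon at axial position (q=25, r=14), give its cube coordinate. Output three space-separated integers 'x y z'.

Answer: 25 -39 14

Derivation:
x = q = 25
z = r = 14
y = -x - z = -(25) - (14) = -39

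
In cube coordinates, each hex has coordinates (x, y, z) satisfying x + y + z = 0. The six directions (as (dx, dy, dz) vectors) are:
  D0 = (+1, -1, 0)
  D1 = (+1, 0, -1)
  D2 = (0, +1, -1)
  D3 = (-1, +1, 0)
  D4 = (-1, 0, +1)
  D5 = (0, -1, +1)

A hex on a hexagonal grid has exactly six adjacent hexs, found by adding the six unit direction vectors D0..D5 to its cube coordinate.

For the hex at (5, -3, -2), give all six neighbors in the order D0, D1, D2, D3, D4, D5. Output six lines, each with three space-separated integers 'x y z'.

Answer: 6 -4 -2
6 -3 -3
5 -2 -3
4 -2 -2
4 -3 -1
5 -4 -1

Derivation:
Center: (5, -3, -2). Add each direction:
  D0: (5, -3, -2) + (1, -1, 0) = (6, -4, -2)
  D1: (5, -3, -2) + (1, 0, -1) = (6, -3, -3)
  D2: (5, -3, -2) + (0, 1, -1) = (5, -2, -3)
  D3: (5, -3, -2) + (-1, 1, 0) = (4, -2, -2)
  D4: (5, -3, -2) + (-1, 0, 1) = (4, -3, -1)
  D5: (5, -3, -2) + (0, -1, 1) = (5, -4, -1)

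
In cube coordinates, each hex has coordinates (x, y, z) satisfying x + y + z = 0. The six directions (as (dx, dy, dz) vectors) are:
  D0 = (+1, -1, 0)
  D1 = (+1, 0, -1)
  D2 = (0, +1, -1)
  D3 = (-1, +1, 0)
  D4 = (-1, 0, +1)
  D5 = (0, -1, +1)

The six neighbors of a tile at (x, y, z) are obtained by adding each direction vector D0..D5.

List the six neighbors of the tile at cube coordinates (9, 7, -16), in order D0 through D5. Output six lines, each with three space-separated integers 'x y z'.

Center: (9, 7, -16). Add each direction:
  D0: (9, 7, -16) + (1, -1, 0) = (10, 6, -16)
  D1: (9, 7, -16) + (1, 0, -1) = (10, 7, -17)
  D2: (9, 7, -16) + (0, 1, -1) = (9, 8, -17)
  D3: (9, 7, -16) + (-1, 1, 0) = (8, 8, -16)
  D4: (9, 7, -16) + (-1, 0, 1) = (8, 7, -15)
  D5: (9, 7, -16) + (0, -1, 1) = (9, 6, -15)

Answer: 10 6 -16
10 7 -17
9 8 -17
8 8 -16
8 7 -15
9 6 -15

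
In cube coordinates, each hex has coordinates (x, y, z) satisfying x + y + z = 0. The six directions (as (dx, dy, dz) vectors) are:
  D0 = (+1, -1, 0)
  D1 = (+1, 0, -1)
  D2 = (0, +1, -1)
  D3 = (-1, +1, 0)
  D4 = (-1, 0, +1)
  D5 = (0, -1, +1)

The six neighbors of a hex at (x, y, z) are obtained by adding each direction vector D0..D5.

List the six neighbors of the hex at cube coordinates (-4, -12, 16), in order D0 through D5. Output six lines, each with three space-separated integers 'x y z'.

Center: (-4, -12, 16). Add each direction:
  D0: (-4, -12, 16) + (1, -1, 0) = (-3, -13, 16)
  D1: (-4, -12, 16) + (1, 0, -1) = (-3, -12, 15)
  D2: (-4, -12, 16) + (0, 1, -1) = (-4, -11, 15)
  D3: (-4, -12, 16) + (-1, 1, 0) = (-5, -11, 16)
  D4: (-4, -12, 16) + (-1, 0, 1) = (-5, -12, 17)
  D5: (-4, -12, 16) + (0, -1, 1) = (-4, -13, 17)

Answer: -3 -13 16
-3 -12 15
-4 -11 15
-5 -11 16
-5 -12 17
-4 -13 17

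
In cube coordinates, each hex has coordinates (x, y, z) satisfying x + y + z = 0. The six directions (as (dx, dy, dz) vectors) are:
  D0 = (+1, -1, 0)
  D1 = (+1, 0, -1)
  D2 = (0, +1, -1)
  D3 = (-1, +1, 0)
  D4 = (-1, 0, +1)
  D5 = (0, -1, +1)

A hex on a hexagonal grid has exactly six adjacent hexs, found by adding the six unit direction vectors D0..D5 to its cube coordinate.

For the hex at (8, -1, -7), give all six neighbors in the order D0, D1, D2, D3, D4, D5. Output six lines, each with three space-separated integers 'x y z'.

Center: (8, -1, -7). Add each direction:
  D0: (8, -1, -7) + (1, -1, 0) = (9, -2, -7)
  D1: (8, -1, -7) + (1, 0, -1) = (9, -1, -8)
  D2: (8, -1, -7) + (0, 1, -1) = (8, 0, -8)
  D3: (8, -1, -7) + (-1, 1, 0) = (7, 0, -7)
  D4: (8, -1, -7) + (-1, 0, 1) = (7, -1, -6)
  D5: (8, -1, -7) + (0, -1, 1) = (8, -2, -6)

Answer: 9 -2 -7
9 -1 -8
8 0 -8
7 0 -7
7 -1 -6
8 -2 -6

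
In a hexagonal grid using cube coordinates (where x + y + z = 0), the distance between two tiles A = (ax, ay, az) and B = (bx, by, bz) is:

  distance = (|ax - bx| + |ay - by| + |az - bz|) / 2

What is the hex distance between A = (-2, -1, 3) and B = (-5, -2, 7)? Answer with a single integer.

Answer: 4

Derivation:
|ax - bx| = |-2 - (-5)| = 3
|ay - by| = |-1 - (-2)| = 1
|az - bz| = |3 - 7| = 4
distance = (3 + 1 + 4) / 2 = 8 / 2 = 4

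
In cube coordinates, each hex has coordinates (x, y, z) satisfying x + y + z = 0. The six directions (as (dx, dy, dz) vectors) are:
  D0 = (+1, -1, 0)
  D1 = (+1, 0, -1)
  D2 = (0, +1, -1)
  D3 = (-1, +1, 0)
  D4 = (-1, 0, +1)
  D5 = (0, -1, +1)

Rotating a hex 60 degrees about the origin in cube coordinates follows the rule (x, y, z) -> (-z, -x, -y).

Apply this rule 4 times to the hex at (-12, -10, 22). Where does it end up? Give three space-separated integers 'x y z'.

Start: (-12, -10, 22)
Step 1: (-12, -10, 22) -> (-(22), -(-12), -(-10)) = (-22, 12, 10)
Step 2: (-22, 12, 10) -> (-(10), -(-22), -(12)) = (-10, 22, -12)
Step 3: (-10, 22, -12) -> (-(-12), -(-10), -(22)) = (12, 10, -22)
Step 4: (12, 10, -22) -> (-(-22), -(12), -(10)) = (22, -12, -10)

Answer: 22 -12 -10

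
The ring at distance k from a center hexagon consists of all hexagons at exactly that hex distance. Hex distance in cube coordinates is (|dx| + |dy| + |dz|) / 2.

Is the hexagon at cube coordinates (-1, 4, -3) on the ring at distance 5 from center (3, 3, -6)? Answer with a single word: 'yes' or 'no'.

|px - cx| = |-1 - 3| = 4
|py - cy| = |4 - 3| = 1
|pz - cz| = |-3 - (-6)| = 3
distance = (4+1+3)/2 = 8/2 = 4
radius = 5; distance != radius -> no

Answer: no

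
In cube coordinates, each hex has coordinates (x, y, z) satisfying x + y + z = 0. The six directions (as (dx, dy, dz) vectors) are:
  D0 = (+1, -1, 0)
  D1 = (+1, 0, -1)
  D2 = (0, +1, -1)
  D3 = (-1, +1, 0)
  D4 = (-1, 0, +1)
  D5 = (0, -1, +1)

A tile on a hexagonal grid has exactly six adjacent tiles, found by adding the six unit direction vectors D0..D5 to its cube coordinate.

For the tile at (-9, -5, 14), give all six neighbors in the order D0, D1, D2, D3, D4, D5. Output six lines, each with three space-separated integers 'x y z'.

Answer: -8 -6 14
-8 -5 13
-9 -4 13
-10 -4 14
-10 -5 15
-9 -6 15

Derivation:
Center: (-9, -5, 14). Add each direction:
  D0: (-9, -5, 14) + (1, -1, 0) = (-8, -6, 14)
  D1: (-9, -5, 14) + (1, 0, -1) = (-8, -5, 13)
  D2: (-9, -5, 14) + (0, 1, -1) = (-9, -4, 13)
  D3: (-9, -5, 14) + (-1, 1, 0) = (-10, -4, 14)
  D4: (-9, -5, 14) + (-1, 0, 1) = (-10, -5, 15)
  D5: (-9, -5, 14) + (0, -1, 1) = (-9, -6, 15)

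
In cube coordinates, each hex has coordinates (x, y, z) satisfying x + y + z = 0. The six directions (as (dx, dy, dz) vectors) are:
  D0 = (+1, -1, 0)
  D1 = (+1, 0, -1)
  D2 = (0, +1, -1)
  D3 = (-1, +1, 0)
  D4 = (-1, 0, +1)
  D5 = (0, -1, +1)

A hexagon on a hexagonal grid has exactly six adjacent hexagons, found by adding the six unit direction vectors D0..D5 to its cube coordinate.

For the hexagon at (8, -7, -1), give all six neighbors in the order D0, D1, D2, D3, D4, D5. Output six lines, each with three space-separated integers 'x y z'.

Center: (8, -7, -1). Add each direction:
  D0: (8, -7, -1) + (1, -1, 0) = (9, -8, -1)
  D1: (8, -7, -1) + (1, 0, -1) = (9, -7, -2)
  D2: (8, -7, -1) + (0, 1, -1) = (8, -6, -2)
  D3: (8, -7, -1) + (-1, 1, 0) = (7, -6, -1)
  D4: (8, -7, -1) + (-1, 0, 1) = (7, -7, 0)
  D5: (8, -7, -1) + (0, -1, 1) = (8, -8, 0)

Answer: 9 -8 -1
9 -7 -2
8 -6 -2
7 -6 -1
7 -7 0
8 -8 0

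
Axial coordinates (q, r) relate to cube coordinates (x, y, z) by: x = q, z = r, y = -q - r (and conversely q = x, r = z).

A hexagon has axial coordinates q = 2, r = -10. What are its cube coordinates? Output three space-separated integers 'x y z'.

x = q = 2
z = r = -10
y = -x - z = -(2) - (-10) = 8

Answer: 2 8 -10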